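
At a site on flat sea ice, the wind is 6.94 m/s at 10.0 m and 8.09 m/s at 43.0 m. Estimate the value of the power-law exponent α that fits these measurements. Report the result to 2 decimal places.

α ≈ 0.11

Power law: V₂/V₁ = (z₂/z₁)^α ⇒ α = ln(V₂/V₁) / ln(z₂/z₁)
α = ln(8.09/6.94) / ln(43.0/10.0) = ln(1.1657) / ln(4.3000)
  = 0.15333 / 1.45862 = 0.10512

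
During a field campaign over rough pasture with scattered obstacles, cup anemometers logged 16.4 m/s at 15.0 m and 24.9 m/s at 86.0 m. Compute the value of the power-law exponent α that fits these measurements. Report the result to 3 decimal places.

α ≈ 0.239

Power law: V₂/V₁ = (z₂/z₁)^α ⇒ α = ln(V₂/V₁) / ln(z₂/z₁)
α = ln(24.9/16.4) / ln(86.0/15.0) = ln(1.5183) / ln(5.7333)
  = 0.41759 / 1.74630 = 0.23913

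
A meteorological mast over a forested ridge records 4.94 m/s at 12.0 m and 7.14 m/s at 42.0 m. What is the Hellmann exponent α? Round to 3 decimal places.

Power law: V₂/V₁ = (z₂/z₁)^α ⇒ α = ln(V₂/V₁) / ln(z₂/z₁)
α = ln(7.14/4.94) / ln(42.0/12.0) = ln(1.4453) / ln(3.5000)
  = 0.36835 / 1.25276 = 0.29403

α ≈ 0.294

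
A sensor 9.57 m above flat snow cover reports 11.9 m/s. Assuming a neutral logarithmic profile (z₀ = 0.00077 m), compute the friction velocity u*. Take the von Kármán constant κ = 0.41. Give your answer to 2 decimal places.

Log law: V(z) = (u*/κ) · ln(z/z₀) ⇒ u* = κ · V / ln(z/z₀)
u* = 0.41 × 11.9 / ln(9.57/0.00077) = 0.41 × 11.9 / 9.4278
   = 4.8790 / 9.4278 = 0.5175 m/s

u* ≈ 0.52 m/s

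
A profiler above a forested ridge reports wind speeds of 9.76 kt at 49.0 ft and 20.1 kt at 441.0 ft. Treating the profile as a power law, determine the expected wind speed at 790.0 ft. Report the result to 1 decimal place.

First find α: α = ln(V₂/V₁)/ln(z₂/z₁) = ln(20.1/9.76)/ln(441.0/49.0) = 0.72243/2.19722 = 0.3288
Extrapolate from 441.0 ft to 790.0 ft: V₃ = 20.1 × (790.0/441.0)^0.3288 = 20.1 × 1.2113 = 24.3468 kt

24.3 kt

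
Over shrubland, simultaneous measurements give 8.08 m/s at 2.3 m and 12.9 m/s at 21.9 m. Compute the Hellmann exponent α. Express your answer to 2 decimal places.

α ≈ 0.21

Power law: V₂/V₁ = (z₂/z₁)^α ⇒ α = ln(V₂/V₁) / ln(z₂/z₁)
α = ln(12.9/8.08) / ln(21.9/2.3) = ln(1.5965) / ln(9.5217)
  = 0.46784 / 2.25358 = 0.20760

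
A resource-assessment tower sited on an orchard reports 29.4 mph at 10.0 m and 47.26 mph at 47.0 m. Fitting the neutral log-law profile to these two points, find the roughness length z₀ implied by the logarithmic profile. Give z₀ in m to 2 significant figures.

z₀ ≈ 0.78 m

Log law: V(z) ∝ ln(z/z₀). With r = V₁/V₂ = 29.4/47.26 = 0.62209,
r · ln(z₂/z₀) = ln(z₁/z₀) ⇒ ln z₀ = (ln z₁ − r·ln z₂)/(1 − r)
ln z₀ = (2.30259 − 0.62209×3.85015) / 0.37791 = -0.2449
z₀ = exp(-0.2449) = 0.7828 m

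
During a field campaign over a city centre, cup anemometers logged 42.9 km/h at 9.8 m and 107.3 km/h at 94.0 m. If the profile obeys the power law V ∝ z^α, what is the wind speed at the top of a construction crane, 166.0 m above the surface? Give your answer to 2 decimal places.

135.13 km/h

First find α: α = ln(V₂/V₁)/ln(z₂/z₁) = ln(107.3/42.9)/ln(94.0/9.8) = 0.91676/2.26091 = 0.4055
Extrapolate from 94.0 m to 166.0 m: V₃ = 107.3 × (166.0/94.0)^0.4055 = 107.3 × 1.2593 = 135.1280 km/h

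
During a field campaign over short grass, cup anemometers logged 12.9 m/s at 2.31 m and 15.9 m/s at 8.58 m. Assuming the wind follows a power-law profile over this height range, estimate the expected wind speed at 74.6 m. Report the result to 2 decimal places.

22.44 m/s

First find α: α = ln(V₂/V₁)/ln(z₂/z₁) = ln(15.9/12.9)/ln(8.58/2.31) = 0.20909/1.31219 = 0.1593
Extrapolate from 8.58 m to 74.6 m: V₃ = 15.9 × (74.6/8.58)^0.1593 = 15.9 × 1.4115 = 22.4421 m/s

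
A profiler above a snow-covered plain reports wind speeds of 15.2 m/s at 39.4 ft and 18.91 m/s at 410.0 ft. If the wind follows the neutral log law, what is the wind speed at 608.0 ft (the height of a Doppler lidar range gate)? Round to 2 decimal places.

19.53 m/s

Log law: V ∝ ln(z/z₀). From the pair, with r = V₁/V₂ = 0.80381,
ln z₀ = (ln z₁ − r·ln z₂)/(1 − r) = (3.6738 − 0.80381×6.0162)/0.19619 = -5.9231 → z₀ = 0.002677 ft
V₃ = V₁ · ln(z₃/z₀)/ln(z₁/z₀) = 15.2 × 12.3333/9.5969 = 19.5341 m/s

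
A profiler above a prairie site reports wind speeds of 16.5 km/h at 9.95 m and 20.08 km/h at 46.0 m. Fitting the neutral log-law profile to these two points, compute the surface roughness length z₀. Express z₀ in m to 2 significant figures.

z₀ ≈ 0.0086 m

Log law: V(z) ∝ ln(z/z₀). With r = V₁/V₂ = 16.5/20.08 = 0.82171,
r · ln(z₂/z₀) = ln(z₁/z₀) ⇒ ln z₀ = (ln z₁ − r·ln z₂)/(1 − r)
ln z₀ = (2.29757 − 0.82171×3.82864) / 0.17829 = -4.7590
z₀ = exp(-4.7590) = 0.008574 m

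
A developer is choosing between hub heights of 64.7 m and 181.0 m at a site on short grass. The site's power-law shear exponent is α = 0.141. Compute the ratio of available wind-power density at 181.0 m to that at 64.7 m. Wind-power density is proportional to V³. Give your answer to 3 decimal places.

1.545

Speed ratio: V_B/V_A = (z_B/z_A)^α = (181.0/64.7)^0.141 = (2.7975)^0.141 = 1.15610
Power-density ratio: P_B/P_A = (V_B/V_A)³ = (1.15610)³ = 1.54520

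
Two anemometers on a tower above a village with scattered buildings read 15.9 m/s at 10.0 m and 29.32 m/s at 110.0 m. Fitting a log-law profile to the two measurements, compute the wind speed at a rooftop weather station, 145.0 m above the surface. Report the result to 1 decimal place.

Log law: V ∝ ln(z/z₀). From the pair, with r = V₁/V₂ = 0.54229,
ln z₀ = (ln z₁ − r·ln z₂)/(1 − r) = (2.3026 − 0.54229×4.7005)/0.45771 = -0.5384 → z₀ = 0.5837 m
V₃ = V₁ · ln(z₃/z₀)/ln(z₁/z₀) = 15.9 × 5.5152/2.8410 = 30.8661 m/s

30.9 m/s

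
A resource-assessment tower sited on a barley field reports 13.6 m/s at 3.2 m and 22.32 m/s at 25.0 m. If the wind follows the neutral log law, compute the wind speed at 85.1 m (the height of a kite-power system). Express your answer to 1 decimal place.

27.5 m/s

Log law: V ∝ ln(z/z₀). From the pair, with r = V₁/V₂ = 0.60932,
ln z₀ = (ln z₁ − r·ln z₂)/(1 − r) = (1.1632 − 0.60932×3.2189)/0.39068 = -2.0430 → z₀ = 0.1296 m
V₃ = V₁ · ln(z₃/z₀)/ln(z₁/z₀) = 13.6 × 6.4869/3.2062 = 27.5160 m/s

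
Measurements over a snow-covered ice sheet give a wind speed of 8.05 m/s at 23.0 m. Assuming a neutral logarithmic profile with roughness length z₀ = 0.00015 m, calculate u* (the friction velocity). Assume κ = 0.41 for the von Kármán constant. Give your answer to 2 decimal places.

u* ≈ 0.28 m/s

Log law: V(z) = (u*/κ) · ln(z/z₀) ⇒ u* = κ · V / ln(z/z₀)
u* = 0.41 × 8.05 / ln(23.0/0.00015) = 0.41 × 8.05 / 11.9404
   = 3.3005 / 11.9404 = 0.2764 m/s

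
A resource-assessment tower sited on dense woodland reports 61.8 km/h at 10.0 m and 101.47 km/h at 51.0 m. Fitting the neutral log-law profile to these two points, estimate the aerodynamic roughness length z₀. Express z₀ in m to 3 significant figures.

z₀ ≈ 0.790 m

Log law: V(z) ∝ ln(z/z₀). With r = V₁/V₂ = 61.8/101.47 = 0.60905,
r · ln(z₂/z₀) = ln(z₁/z₀) ⇒ ln z₀ = (ln z₁ − r·ln z₂)/(1 − r)
ln z₀ = (2.30259 − 0.60905×3.93183) / 0.39095 = -0.2355
z₀ = exp(-0.2355) = 0.7902 m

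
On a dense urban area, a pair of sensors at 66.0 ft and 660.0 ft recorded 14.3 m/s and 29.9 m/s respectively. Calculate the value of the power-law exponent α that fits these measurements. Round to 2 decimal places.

Power law: V₂/V₁ = (z₂/z₁)^α ⇒ α = ln(V₂/V₁) / ln(z₂/z₁)
α = ln(29.9/14.3) / ln(660.0/66.0) = ln(2.0909) / ln(10.0000)
  = 0.73760 / 2.30259 = 0.32034

α ≈ 0.32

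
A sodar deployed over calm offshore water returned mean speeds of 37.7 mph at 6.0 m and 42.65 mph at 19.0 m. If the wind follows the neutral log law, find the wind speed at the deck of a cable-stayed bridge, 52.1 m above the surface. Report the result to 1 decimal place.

Log law: V ∝ ln(z/z₀). From the pair, with r = V₁/V₂ = 0.88394,
ln z₀ = (ln z₁ − r·ln z₂)/(1 − r) = (1.7918 − 0.88394×2.9444)/0.11606 = -6.9872 → z₀ = 0.0009236 m
V₃ = V₁ · ln(z₃/z₀)/ln(z₁/z₀) = 37.7 × 10.9404/8.7790 = 46.9818 mph

47.0 mph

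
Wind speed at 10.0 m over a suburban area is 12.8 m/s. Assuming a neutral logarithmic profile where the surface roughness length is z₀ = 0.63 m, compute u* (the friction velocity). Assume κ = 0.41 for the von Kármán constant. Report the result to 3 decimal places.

Log law: V(z) = (u*/κ) · ln(z/z₀) ⇒ u* = κ · V / ln(z/z₀)
u* = 0.41 × 12.8 / ln(10.0/0.63) = 0.41 × 12.8 / 2.7646
   = 5.2480 / 2.7646 = 1.8983 m/s

u* ≈ 1.898 m/s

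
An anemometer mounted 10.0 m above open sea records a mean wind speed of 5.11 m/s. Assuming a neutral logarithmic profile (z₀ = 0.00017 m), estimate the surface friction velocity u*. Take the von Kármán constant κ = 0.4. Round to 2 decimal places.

Log law: V(z) = (u*/κ) · ln(z/z₀) ⇒ u* = κ · V / ln(z/z₀)
u* = 0.4 × 5.11 / ln(10.0/0.00017) = 0.4 × 5.11 / 10.9823
   = 2.0440 / 10.9823 = 0.1861 m/s

u* ≈ 0.19 m/s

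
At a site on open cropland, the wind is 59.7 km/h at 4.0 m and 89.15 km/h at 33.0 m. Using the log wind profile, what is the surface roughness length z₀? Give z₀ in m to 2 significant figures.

z₀ ≈ 0.055 m

Log law: V(z) ∝ ln(z/z₀). With r = V₁/V₂ = 59.7/89.15 = 0.66966,
r · ln(z₂/z₀) = ln(z₁/z₀) ⇒ ln z₀ = (ln z₁ − r·ln z₂)/(1 − r)
ln z₀ = (1.38629 − 0.66966×3.49651) / 0.33034 = -2.8915
z₀ = exp(-2.8915) = 0.05550 m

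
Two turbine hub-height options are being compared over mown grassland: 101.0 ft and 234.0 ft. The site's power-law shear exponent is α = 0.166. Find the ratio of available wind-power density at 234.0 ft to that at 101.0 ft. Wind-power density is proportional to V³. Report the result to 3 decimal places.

Speed ratio: V_B/V_A = (z_B/z_A)^α = (234.0/101.0)^0.166 = (2.3168)^0.166 = 1.14967
Power-density ratio: P_B/P_A = (V_B/V_A)³ = (1.14967)³ = 1.51956

1.520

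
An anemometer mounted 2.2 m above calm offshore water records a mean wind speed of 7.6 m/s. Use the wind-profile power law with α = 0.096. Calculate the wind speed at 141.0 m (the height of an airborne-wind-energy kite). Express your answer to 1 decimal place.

Power-law profile: V₂ = V₁ · (z₂/z₁)^α
V₂ = 7.6 × (141.0/2.2)^0.096 = 7.6 × (64.0909)^0.096
    = 7.6 × 1.4909 = 11.3309 m/s

11.3 m/s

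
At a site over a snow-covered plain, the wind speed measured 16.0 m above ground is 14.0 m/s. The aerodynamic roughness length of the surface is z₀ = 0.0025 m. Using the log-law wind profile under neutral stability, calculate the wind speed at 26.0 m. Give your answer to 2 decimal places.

14.78 m/s

Log law: V(z) ∝ ln(z/z₀), so V₂/V₁ = ln(z₂/z₀) / ln(z₁/z₀).
ln(26.0/0.0025) = 9.2496, ln(16.0/0.0025) = 8.7641
V₂ = 14.0 × 9.2496/8.7641 = 14.0 × 1.0554 = 14.7756 m/s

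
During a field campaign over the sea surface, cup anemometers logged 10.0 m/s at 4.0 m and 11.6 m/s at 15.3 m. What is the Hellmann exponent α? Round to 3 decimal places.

α ≈ 0.111

Power law: V₂/V₁ = (z₂/z₁)^α ⇒ α = ln(V₂/V₁) / ln(z₂/z₁)
α = ln(11.6/10.0) / ln(15.3/4.0) = ln(1.1600) / ln(3.8250)
  = 0.14842 / 1.34156 = 0.11063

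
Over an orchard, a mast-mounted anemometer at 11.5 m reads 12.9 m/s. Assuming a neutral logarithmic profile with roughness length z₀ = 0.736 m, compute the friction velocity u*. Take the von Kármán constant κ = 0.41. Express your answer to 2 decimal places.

Log law: V(z) = (u*/κ) · ln(z/z₀) ⇒ u* = κ · V / ln(z/z₀)
u* = 0.41 × 12.9 / ln(11.5/0.736) = 0.41 × 12.9 / 2.7489
   = 5.2890 / 2.7489 = 1.9241 m/s

u* ≈ 1.92 m/s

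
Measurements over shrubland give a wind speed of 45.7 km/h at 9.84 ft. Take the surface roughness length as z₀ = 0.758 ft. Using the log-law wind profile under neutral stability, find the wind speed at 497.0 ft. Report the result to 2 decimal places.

115.62 km/h

Log law: V(z) ∝ ln(z/z₀), so V₂/V₁ = ln(z₂/z₀) / ln(z₁/z₀).
ln(497.0/0.758) = 6.4857, ln(9.84/0.758) = 2.5635
V₂ = 45.7 × 6.4857/2.5635 = 45.7 × 2.5300 = 115.6199 km/h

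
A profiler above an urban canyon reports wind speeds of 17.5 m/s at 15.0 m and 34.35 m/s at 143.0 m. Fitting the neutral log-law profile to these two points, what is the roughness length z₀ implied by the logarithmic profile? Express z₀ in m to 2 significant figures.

z₀ ≈ 1.4 m

Log law: V(z) ∝ ln(z/z₀). With r = V₁/V₂ = 17.5/34.35 = 0.50946,
r · ln(z₂/z₀) = ln(z₁/z₀) ⇒ ln z₀ = (ln z₁ − r·ln z₂)/(1 − r)
ln z₀ = (2.70805 − 0.50946×4.96284) / 0.49054 = 0.3663
z₀ = exp(0.3663) = 1.442 m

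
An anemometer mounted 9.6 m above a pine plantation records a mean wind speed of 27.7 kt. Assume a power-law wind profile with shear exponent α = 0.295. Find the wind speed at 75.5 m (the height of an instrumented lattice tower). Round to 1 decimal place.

Power-law profile: V₂ = V₁ · (z₂/z₁)^α
V₂ = 27.7 × (75.5/9.6)^0.295 = 27.7 × (7.8646)^0.295
    = 27.7 × 1.8375 = 50.8984 kt

50.9 kt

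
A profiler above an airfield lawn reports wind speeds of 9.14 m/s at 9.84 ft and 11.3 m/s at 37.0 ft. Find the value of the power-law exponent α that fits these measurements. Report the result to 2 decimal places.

α ≈ 0.16

Power law: V₂/V₁ = (z₂/z₁)^α ⇒ α = ln(V₂/V₁) / ln(z₂/z₁)
α = ln(11.3/9.14) / ln(37.0/9.84) = ln(1.2363) / ln(3.7602)
  = 0.21214 / 1.32446 = 0.16017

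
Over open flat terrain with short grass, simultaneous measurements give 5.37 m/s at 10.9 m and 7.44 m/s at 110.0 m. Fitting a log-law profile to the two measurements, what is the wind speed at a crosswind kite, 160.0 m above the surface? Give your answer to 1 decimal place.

7.8 m/s

Log law: V ∝ ln(z/z₀). From the pair, with r = V₁/V₂ = 0.72177,
ln z₀ = (ln z₁ − r·ln z₂)/(1 − r) = (2.3888 − 0.72177×4.7005)/0.27823 = -3.6083 → z₀ = 0.02710 m
V₃ = V₁ · ln(z₃/z₀)/ln(z₁/z₀) = 5.37 × 8.6835/5.9971 = 7.7755 m/s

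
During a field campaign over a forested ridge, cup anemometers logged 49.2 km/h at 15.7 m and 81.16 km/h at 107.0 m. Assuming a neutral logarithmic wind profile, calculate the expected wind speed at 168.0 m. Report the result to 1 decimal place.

88.7 km/h

Log law: V ∝ ln(z/z₀). From the pair, with r = V₁/V₂ = 0.60621,
ln z₀ = (ln z₁ − r·ln z₂)/(1 − r) = (2.7537 − 0.60621×4.6728)/0.39379 = -0.2008 → z₀ = 0.8181 m
V₃ = V₁ · ln(z₃/z₀)/ln(z₁/z₀) = 49.2 × 5.3247/2.9544 = 88.6728 km/h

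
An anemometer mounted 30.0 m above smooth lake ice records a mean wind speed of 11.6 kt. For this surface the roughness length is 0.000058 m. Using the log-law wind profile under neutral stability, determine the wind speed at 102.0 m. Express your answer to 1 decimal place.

12.7 kt

Log law: V(z) ∝ ln(z/z₀), so V₂/V₁ = ln(z₂/z₀) / ln(z₁/z₀).
ln(102.0/0.000058) = 14.3800, ln(30.0/0.000058) = 13.1563
V₂ = 11.6 × 14.3800/13.1563 = 11.6 × 1.0930 = 12.6790 kt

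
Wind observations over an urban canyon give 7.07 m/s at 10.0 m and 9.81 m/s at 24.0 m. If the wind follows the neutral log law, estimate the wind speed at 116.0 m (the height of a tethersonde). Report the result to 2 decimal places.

Log law: V ∝ ln(z/z₀). From the pair, with r = V₁/V₂ = 0.72069,
ln z₀ = (ln z₁ − r·ln z₂)/(1 − r) = (2.3026 − 0.72069×3.1781)/0.27931 = 0.0436 → z₀ = 1.045 m
V₃ = V₁ · ln(z₃/z₀)/ln(z₁/z₀) = 7.07 × 4.7100/2.2590 = 14.7410 m/s

14.74 m/s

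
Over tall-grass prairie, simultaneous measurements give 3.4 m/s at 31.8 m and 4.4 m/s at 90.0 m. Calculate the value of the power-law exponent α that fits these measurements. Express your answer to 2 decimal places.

Power law: V₂/V₁ = (z₂/z₁)^α ⇒ α = ln(V₂/V₁) / ln(z₂/z₁)
α = ln(4.4/3.4) / ln(90.0/31.8) = ln(1.2941) / ln(2.8302)
  = 0.25783 / 1.04034 = 0.24783

α ≈ 0.25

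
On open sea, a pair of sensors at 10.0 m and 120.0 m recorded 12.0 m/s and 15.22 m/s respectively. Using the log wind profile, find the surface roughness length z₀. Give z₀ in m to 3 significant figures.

Log law: V(z) ∝ ln(z/z₀). With r = V₁/V₂ = 12.0/15.22 = 0.78844,
r · ln(z₂/z₀) = ln(z₁/z₀) ⇒ ln z₀ = (ln z₁ − r·ln z₂)/(1 − r)
ln z₀ = (2.30259 − 0.78844×4.78749) / 0.21156 = -6.9579
z₀ = exp(-6.9579) = 0.0009511 m

z₀ ≈ 0.000951 m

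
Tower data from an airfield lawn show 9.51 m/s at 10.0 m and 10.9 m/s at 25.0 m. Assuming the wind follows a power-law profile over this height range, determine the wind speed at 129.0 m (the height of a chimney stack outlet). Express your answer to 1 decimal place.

First find α: α = ln(V₂/V₁)/ln(z₂/z₁) = ln(10.9/9.51)/ln(25.0/10.0) = 0.13642/0.91629 = 0.1489
Extrapolate from 25.0 m to 129.0 m: V₃ = 10.9 × (129.0/25.0)^0.1489 = 10.9 × 1.2767 = 13.9164 m/s

13.9 m/s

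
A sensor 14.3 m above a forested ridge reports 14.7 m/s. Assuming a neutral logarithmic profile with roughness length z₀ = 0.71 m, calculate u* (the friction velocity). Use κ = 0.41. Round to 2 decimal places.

Log law: V(z) = (u*/κ) · ln(z/z₀) ⇒ u* = κ · V / ln(z/z₀)
u* = 0.41 × 14.7 / ln(14.3/0.71) = 0.41 × 14.7 / 3.0027
   = 6.0270 / 3.0027 = 2.0072 m/s

u* ≈ 2.01 m/s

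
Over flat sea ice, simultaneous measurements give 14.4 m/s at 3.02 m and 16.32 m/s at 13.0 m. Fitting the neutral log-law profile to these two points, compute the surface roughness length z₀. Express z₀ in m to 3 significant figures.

Log law: V(z) ∝ ln(z/z₀). With r = V₁/V₂ = 14.4/16.32 = 0.88235,
r · ln(z₂/z₀) = ln(z₁/z₀) ⇒ ln z₀ = (ln z₁ − r·ln z₂)/(1 − r)
ln z₀ = (1.10526 − 0.88235×2.56495) / 0.11765 = -9.8424
z₀ = exp(-9.8424) = 0.00005315 m

z₀ ≈ 0.0000531 m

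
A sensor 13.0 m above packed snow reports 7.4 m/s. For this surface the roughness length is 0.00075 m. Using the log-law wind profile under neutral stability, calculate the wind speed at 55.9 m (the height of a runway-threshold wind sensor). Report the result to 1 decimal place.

Log law: V(z) ∝ ln(z/z₀), so V₂/V₁ = ln(z₂/z₀) / ln(z₁/z₀).
ln(55.9/0.00075) = 11.2190, ln(13.0/0.00075) = 9.7604
V₂ = 7.4 × 11.2190/9.7604 = 7.4 × 1.1494 = 8.5059 m/s

8.5 m/s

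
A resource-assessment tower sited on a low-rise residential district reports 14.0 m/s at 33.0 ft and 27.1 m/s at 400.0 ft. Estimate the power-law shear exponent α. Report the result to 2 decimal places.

α ≈ 0.26

Power law: V₂/V₁ = (z₂/z₁)^α ⇒ α = ln(V₂/V₁) / ln(z₂/z₁)
α = ln(27.1/14.0) / ln(400.0/33.0) = ln(1.9357) / ln(12.1212)
  = 0.66048 / 2.49496 = 0.26472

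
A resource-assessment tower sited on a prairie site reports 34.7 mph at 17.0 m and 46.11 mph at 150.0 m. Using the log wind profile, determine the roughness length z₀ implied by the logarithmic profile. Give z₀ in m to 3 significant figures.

z₀ ≈ 0.0226 m

Log law: V(z) ∝ ln(z/z₀). With r = V₁/V₂ = 34.7/46.11 = 0.75255,
r · ln(z₂/z₀) = ln(z₁/z₀) ⇒ ln z₀ = (ln z₁ − r·ln z₂)/(1 − r)
ln z₀ = (2.83321 − 0.75255×5.01064) / 0.24745 = -3.7887
z₀ = exp(-3.7887) = 0.02262 m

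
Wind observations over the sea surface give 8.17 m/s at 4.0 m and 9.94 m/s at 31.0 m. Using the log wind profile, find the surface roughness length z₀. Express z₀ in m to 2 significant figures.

Log law: V(z) ∝ ln(z/z₀). With r = V₁/V₂ = 8.17/9.94 = 0.82193,
r · ln(z₂/z₀) = ln(z₁/z₀) ⇒ ln z₀ = (ln z₁ − r·ln z₂)/(1 − r)
ln z₀ = (1.38629 − 0.82193×3.43399) / 0.17807 = -8.0655
z₀ = exp(-8.0655) = 0.0003142 m

z₀ ≈ 0.00031 m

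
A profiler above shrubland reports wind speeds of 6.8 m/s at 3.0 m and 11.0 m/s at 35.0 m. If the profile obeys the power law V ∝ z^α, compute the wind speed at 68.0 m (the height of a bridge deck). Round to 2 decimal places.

12.53 m/s

First find α: α = ln(V₂/V₁)/ln(z₂/z₁) = ln(11.0/6.8)/ln(35.0/3.0) = 0.48097/2.45674 = 0.1958
Extrapolate from 35.0 m to 68.0 m: V₃ = 11.0 × (68.0/35.0)^0.1958 = 11.0 × 1.1389 = 12.5275 m/s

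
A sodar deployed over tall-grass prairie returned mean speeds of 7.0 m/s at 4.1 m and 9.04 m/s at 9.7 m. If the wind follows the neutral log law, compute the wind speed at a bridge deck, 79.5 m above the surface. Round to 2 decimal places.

14.02 m/s

Log law: V ∝ ln(z/z₀). From the pair, with r = V₁/V₂ = 0.77434,
ln z₀ = (ln z₁ − r·ln z₂)/(1 − r) = (1.4110 − 0.77434×2.2721)/0.22566 = -1.5439 → z₀ = 0.2135 m
V₃ = V₁ · ln(z₃/z₀)/ln(z₁/z₀) = 7.0 × 5.9197/2.9549 = 14.0234 m/s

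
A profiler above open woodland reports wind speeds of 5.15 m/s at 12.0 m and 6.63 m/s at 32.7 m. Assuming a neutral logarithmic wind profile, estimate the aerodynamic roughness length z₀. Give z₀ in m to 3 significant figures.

z₀ ≈ 0.367 m

Log law: V(z) ∝ ln(z/z₀). With r = V₁/V₂ = 5.15/6.63 = 0.77677,
r · ln(z₂/z₀) = ln(z₁/z₀) ⇒ ln z₀ = (ln z₁ − r·ln z₂)/(1 − r)
ln z₀ = (2.48491 − 0.77677×3.48738) / 0.22323 = -1.0034
z₀ = exp(-1.0034) = 0.3666 m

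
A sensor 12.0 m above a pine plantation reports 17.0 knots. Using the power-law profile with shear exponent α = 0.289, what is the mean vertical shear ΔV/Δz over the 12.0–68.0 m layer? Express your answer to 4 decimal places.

0.1976 knots/m

Power law: V₂ = V₁ · (z₂/z₁)^α = 17.0 × (5.6667)^0.289 = 28.0647 knots
ΔV/Δz = (28.0647 − 17.0)/(68.0 − 12.0) = 11.0647/56.0000 = 0.19758 knots/m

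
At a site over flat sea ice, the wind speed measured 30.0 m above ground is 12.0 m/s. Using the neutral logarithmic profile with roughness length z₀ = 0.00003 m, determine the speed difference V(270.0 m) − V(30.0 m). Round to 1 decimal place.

1.9 m/s

Log law: V₂ = V₁ · ln(z₂/z₀)/ln(z₁/z₀) = 12.0 × 16.0127/13.8155 = 13.9085 m/s
ΔV = 13.9085 − 12.0 = 1.9085 m/s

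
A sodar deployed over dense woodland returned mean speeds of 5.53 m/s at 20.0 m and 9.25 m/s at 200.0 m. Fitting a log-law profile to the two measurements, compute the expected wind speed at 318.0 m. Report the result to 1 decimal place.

Log law: V ∝ ln(z/z₀). From the pair, with r = V₁/V₂ = 0.59784,
ln z₀ = (ln z₁ − r·ln z₂)/(1 − r) = (2.9957 − 0.59784×5.2983)/0.40216 = -0.4272 → z₀ = 0.6523 m
V₃ = V₁ · ln(z₃/z₀)/ln(z₁/z₀) = 5.53 × 6.1892/3.4229 = 9.9992 m/s

10.0 m/s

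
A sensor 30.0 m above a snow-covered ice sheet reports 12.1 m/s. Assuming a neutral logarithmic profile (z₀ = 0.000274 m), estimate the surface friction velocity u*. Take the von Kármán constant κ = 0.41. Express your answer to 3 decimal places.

Log law: V(z) = (u*/κ) · ln(z/z₀) ⇒ u* = κ · V / ln(z/z₀)
u* = 0.41 × 12.1 / ln(30.0/0.000274) = 0.41 × 12.1 / 11.6036
   = 4.9610 / 11.6036 = 0.4275 m/s

u* ≈ 0.428 m/s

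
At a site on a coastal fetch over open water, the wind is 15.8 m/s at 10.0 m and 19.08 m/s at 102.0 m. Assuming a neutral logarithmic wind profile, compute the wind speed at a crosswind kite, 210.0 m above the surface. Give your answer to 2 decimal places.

20.10 m/s

Log law: V ∝ ln(z/z₀). From the pair, with r = V₁/V₂ = 0.82809,
ln z₀ = (ln z₁ − r·ln z₂)/(1 − r) = (2.3026 − 0.82809×4.6250)/0.17191 = -8.8845 → z₀ = 0.0001385 m
V₃ = V₁ · ln(z₃/z₀)/ln(z₁/z₀) = 15.8 × 14.2316/11.1871 = 20.0999 m/s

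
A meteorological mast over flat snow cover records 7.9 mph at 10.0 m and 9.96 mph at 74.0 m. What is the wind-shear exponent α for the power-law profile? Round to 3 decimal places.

Power law: V₂/V₁ = (z₂/z₁)^α ⇒ α = ln(V₂/V₁) / ln(z₂/z₁)
α = ln(9.96/7.9) / ln(74.0/10.0) = ln(1.2608) / ln(7.4000)
  = 0.23171 / 2.00148 = 0.11577

α ≈ 0.116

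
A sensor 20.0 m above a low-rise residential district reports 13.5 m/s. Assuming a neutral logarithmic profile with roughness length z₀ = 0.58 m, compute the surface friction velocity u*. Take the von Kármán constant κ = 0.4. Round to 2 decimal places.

Log law: V(z) = (u*/κ) · ln(z/z₀) ⇒ u* = κ · V / ln(z/z₀)
u* = 0.4 × 13.5 / ln(20.0/0.58) = 0.4 × 13.5 / 3.5405
   = 5.4000 / 3.5405 = 1.5252 m/s

u* ≈ 1.53 m/s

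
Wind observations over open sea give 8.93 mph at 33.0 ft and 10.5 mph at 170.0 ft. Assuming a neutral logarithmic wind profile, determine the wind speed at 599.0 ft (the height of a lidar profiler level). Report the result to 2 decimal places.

11.71 mph

Log law: V ∝ ln(z/z₀). From the pair, with r = V₁/V₂ = 0.85048,
ln z₀ = (ln z₁ − r·ln z₂)/(1 − r) = (3.4965 − 0.85048×5.1358)/0.14952 = -5.8276 → z₀ = 0.002945 ft
V₃ = V₁ · ln(z₃/z₀)/ln(z₁/z₀) = 8.93 × 12.2229/9.3241 = 11.7062 mph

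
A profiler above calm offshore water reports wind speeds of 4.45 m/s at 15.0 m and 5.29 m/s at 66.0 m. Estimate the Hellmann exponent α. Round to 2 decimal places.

Power law: V₂/V₁ = (z₂/z₁)^α ⇒ α = ln(V₂/V₁) / ln(z₂/z₁)
α = ln(5.29/4.45) / ln(66.0/15.0) = ln(1.1888) / ln(4.4000)
  = 0.17291 / 1.48160 = 0.11671

α ≈ 0.12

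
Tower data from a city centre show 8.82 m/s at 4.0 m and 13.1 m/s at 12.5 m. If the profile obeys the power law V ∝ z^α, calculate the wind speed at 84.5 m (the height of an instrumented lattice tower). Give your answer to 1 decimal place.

First find α: α = ln(V₂/V₁)/ln(z₂/z₁) = ln(13.1/8.82)/ln(12.5/4.0) = 0.39559/1.13943 = 0.3472
Extrapolate from 12.5 m to 84.5 m: V₃ = 13.1 × (84.5/12.5)^0.3472 = 13.1 × 1.9415 = 25.4339 m/s

25.4 m/s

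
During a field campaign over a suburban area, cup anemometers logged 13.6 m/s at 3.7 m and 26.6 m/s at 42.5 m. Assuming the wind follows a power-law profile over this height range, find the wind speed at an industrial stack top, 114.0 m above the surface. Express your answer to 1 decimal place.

First find α: α = ln(V₂/V₁)/ln(z₂/z₁) = ln(26.6/13.6)/ln(42.5/3.7) = 0.67084/2.44117 = 0.2748
Extrapolate from 42.5 m to 114.0 m: V₃ = 26.6 × (114.0/42.5)^0.2748 = 26.6 × 1.3115 = 34.8850 m/s

34.9 m/s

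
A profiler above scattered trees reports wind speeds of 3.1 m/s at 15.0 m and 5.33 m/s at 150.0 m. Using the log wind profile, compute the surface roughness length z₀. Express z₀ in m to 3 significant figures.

Log law: V(z) ∝ ln(z/z₀). With r = V₁/V₂ = 3.1/5.33 = 0.58161,
r · ln(z₂/z₀) = ln(z₁/z₀) ⇒ ln z₀ = (ln z₁ − r·ln z₂)/(1 − r)
ln z₀ = (2.70805 − 0.58161×5.01064) / 0.41839 = -0.4929
z₀ = exp(-0.4929) = 0.6109 m

z₀ ≈ 0.611 m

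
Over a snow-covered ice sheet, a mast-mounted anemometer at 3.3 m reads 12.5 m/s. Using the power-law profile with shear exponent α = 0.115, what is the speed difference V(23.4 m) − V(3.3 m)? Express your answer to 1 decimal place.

3.2 m/s

Power law: V₂ = V₁ · (z₂/z₁)^α = 12.5 × (7.0909)^0.115 = 15.6582 m/s
ΔV = 15.6582 − 12.5 = 3.1582 m/s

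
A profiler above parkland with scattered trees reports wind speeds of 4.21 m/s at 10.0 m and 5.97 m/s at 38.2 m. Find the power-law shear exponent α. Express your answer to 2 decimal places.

α ≈ 0.26

Power law: V₂/V₁ = (z₂/z₁)^α ⇒ α = ln(V₂/V₁) / ln(z₂/z₁)
α = ln(5.97/4.21) / ln(38.2/10.0) = ln(1.4181) / ln(3.8200)
  = 0.34928 / 1.34025 = 0.26061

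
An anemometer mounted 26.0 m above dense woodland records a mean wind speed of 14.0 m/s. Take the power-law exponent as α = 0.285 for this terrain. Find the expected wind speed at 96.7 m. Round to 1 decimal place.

Power-law profile: V₂ = V₁ · (z₂/z₁)^α
V₂ = 14.0 × (96.7/26.0)^0.285 = 14.0 × (3.7192)^0.285
    = 14.0 × 1.4540 = 20.3567 m/s

20.4 m/s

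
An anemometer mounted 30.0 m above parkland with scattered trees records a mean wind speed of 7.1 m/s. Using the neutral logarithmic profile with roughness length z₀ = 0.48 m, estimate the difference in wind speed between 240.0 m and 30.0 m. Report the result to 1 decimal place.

3.6 m/s

Log law: V₂ = V₁ · ln(z₂/z₀)/ln(z₁/z₀) = 7.1 × 6.2146/4.1352 = 10.6704 m/s
ΔV = 10.6704 − 7.1 = 3.5704 m/s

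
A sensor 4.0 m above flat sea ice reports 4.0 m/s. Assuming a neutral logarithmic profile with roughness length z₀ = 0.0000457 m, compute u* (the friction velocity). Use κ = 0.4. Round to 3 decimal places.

u* ≈ 0.141 m/s

Log law: V(z) = (u*/κ) · ln(z/z₀) ⇒ u* = κ · V / ln(z/z₀)
u* = 0.4 × 4.0 / ln(4.0/0.0000457) = 0.4 × 4.0 / 11.3797
   = 1.6000 / 11.3797 = 0.1406 m/s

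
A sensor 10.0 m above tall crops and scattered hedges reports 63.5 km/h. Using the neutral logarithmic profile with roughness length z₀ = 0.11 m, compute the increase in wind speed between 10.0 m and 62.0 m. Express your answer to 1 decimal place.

25.7 km/h

Log law: V₂ = V₁ · ln(z₂/z₀)/ln(z₁/z₀) = 63.5 × 6.3344/4.5099 = 89.1901 km/h
ΔV = 89.1901 − 63.5 = 25.6901 km/h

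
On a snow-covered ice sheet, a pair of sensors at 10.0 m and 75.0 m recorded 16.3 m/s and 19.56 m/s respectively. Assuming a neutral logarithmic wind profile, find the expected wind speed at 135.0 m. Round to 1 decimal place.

Log law: V ∝ ln(z/z₀). From the pair, with r = V₁/V₂ = 0.83333,
ln z₀ = (ln z₁ − r·ln z₂)/(1 − r) = (2.3026 − 0.83333×4.3175)/0.16667 = -7.7719 → z₀ = 0.0004214 m
V₃ = V₁ · ln(z₃/z₀)/ln(z₁/z₀) = 16.3 × 12.6772/10.0745 = 20.5110 m/s

20.5 m/s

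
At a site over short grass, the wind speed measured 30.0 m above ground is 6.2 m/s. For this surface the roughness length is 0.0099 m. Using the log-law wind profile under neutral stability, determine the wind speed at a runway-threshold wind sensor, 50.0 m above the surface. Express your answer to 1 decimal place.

6.6 m/s

Log law: V(z) ∝ ln(z/z₀), so V₂/V₁ = ln(z₂/z₀) / ln(z₁/z₀).
ln(50.0/0.0099) = 8.5272, ln(30.0/0.0099) = 8.0164
V₂ = 6.2 × 8.5272/8.0164 = 6.2 × 1.0637 = 6.5951 m/s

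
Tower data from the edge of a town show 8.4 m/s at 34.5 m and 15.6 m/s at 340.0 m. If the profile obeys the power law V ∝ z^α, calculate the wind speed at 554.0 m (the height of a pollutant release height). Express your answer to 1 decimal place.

First find α: α = ln(V₂/V₁)/ln(z₂/z₁) = ln(15.6/8.4)/ln(340.0/34.5) = 0.61904/2.28799 = 0.2706
Extrapolate from 340.0 m to 554.0 m: V₃ = 15.6 × (554.0/340.0)^0.2706 = 15.6 × 1.1412 = 17.8029 m/s

17.8 m/s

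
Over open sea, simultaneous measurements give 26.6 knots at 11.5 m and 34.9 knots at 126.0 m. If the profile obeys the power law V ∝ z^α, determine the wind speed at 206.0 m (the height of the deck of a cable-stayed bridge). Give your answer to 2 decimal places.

36.90 knots

First find α: α = ln(V₂/V₁)/ln(z₂/z₁) = ln(34.9/26.6)/ln(126.0/11.5) = 0.27158/2.39393 = 0.1134
Extrapolate from 126.0 m to 206.0 m: V₃ = 34.9 × (206.0/126.0)^0.1134 = 34.9 × 1.0574 = 36.9016 knots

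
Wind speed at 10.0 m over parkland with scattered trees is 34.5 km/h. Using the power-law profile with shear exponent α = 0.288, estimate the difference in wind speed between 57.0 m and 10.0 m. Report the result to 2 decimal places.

Power law: V₂ = V₁ · (z₂/z₁)^α = 34.5 × (5.7000)^0.288 = 56.9523 km/h
ΔV = 56.9523 − 34.5 = 22.4523 km/h

22.45 km/h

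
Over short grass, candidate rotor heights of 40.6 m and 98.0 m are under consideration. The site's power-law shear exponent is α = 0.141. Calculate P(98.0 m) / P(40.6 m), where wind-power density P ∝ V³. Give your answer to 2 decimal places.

Speed ratio: V_B/V_A = (z_B/z_A)^α = (98.0/40.6)^0.141 = (2.4138)^0.141 = 1.13230
Power-density ratio: P_B/P_A = (V_B/V_A)³ = (1.13230)³ = 1.45172

1.45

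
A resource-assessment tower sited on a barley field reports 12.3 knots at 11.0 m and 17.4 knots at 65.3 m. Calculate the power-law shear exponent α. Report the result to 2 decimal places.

α ≈ 0.19

Power law: V₂/V₁ = (z₂/z₁)^α ⇒ α = ln(V₂/V₁) / ln(z₂/z₁)
α = ln(17.4/12.3) / ln(65.3/11.0) = ln(1.4146) / ln(5.9364)
  = 0.34687 / 1.78110 = 0.19475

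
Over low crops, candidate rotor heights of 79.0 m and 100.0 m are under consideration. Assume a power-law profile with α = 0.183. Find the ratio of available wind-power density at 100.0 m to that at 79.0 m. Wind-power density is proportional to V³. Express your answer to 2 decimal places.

1.14

Speed ratio: V_B/V_A = (z_B/z_A)^α = (100.0/79.0)^0.183 = (1.2658)^0.183 = 1.04408
Power-density ratio: P_B/P_A = (V_B/V_A)³ = (1.04408)³ = 1.13816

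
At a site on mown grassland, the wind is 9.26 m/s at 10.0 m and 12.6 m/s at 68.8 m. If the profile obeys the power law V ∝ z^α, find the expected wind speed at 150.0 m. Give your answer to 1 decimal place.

First find α: α = ln(V₂/V₁)/ln(z₂/z₁) = ln(12.6/9.26)/ln(68.8/10.0) = 0.30799/1.92862 = 0.1597
Extrapolate from 68.8 m to 150.0 m: V₃ = 12.6 × (150.0/68.8)^0.1597 = 12.6 × 1.1326 = 14.2701 m/s

14.3 m/s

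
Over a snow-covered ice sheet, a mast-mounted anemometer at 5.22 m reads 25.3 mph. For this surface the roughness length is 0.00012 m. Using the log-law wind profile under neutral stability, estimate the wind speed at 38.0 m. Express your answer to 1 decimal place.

Log law: V(z) ∝ ln(z/z₀), so V₂/V₁ = ln(z₂/z₀) / ln(z₁/z₀).
ln(38.0/0.00012) = 12.6656, ln(5.22/0.00012) = 10.6805
V₂ = 25.3 × 12.6656/10.6805 = 25.3 × 1.1859 = 30.0023 mph

30.0 mph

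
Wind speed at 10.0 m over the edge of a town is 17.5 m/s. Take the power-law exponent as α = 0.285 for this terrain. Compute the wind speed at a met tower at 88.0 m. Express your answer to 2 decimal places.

Power-law profile: V₂ = V₁ · (z₂/z₁)^α
V₂ = 17.5 × (88.0/10.0)^0.285 = 17.5 × (8.8000)^0.285
    = 17.5 × 1.8586 = 32.5249 m/s

32.52 m/s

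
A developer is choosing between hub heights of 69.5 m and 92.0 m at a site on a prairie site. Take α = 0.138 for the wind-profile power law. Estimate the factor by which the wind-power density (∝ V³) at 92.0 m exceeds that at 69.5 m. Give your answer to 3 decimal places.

1.123

Speed ratio: V_B/V_A = (z_B/z_A)^α = (92.0/69.5)^0.138 = (1.3237)^0.138 = 1.03946
Power-density ratio: P_B/P_A = (V_B/V_A)³ = (1.03946)³ = 1.12312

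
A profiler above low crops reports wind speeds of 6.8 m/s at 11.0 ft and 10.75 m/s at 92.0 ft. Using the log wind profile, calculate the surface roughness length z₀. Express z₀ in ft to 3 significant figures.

Log law: V(z) ∝ ln(z/z₀). With r = V₁/V₂ = 6.8/10.75 = 0.63256,
r · ln(z₂/z₀) = ln(z₁/z₀) ⇒ ln z₀ = (ln z₁ − r·ln z₂)/(1 − r)
ln z₀ = (2.39790 − 0.63256×4.52179) / 0.36744 = -1.2584
z₀ = exp(-1.2584) = 0.2841 ft

z₀ ≈ 0.284 ft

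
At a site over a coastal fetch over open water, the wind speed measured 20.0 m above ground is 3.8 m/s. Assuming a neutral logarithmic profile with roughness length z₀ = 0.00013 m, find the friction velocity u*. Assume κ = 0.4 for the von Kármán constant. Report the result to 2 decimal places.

u* ≈ 0.13 m/s

Log law: V(z) = (u*/κ) · ln(z/z₀) ⇒ u* = κ · V / ln(z/z₀)
u* = 0.4 × 3.8 / ln(20.0/0.00013) = 0.4 × 3.8 / 11.9437
   = 1.5200 / 11.9437 = 0.1273 m/s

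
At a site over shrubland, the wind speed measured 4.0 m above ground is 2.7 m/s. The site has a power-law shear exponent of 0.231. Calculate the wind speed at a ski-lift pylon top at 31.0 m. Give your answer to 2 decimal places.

Power-law profile: V₂ = V₁ · (z₂/z₁)^α
V₂ = 2.7 × (31.0/4.0)^0.231 = 2.7 × (7.7500)^0.231
    = 2.7 × 1.6048 = 4.3330 m/s

4.33 m/s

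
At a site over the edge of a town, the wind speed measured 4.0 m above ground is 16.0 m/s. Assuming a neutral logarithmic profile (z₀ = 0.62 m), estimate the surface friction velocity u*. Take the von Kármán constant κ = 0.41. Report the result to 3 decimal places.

Log law: V(z) = (u*/κ) · ln(z/z₀) ⇒ u* = κ · V / ln(z/z₀)
u* = 0.41 × 16.0 / ln(4.0/0.62) = 0.41 × 16.0 / 1.8643
   = 6.5600 / 1.8643 = 3.5187 m/s

u* ≈ 3.519 m/s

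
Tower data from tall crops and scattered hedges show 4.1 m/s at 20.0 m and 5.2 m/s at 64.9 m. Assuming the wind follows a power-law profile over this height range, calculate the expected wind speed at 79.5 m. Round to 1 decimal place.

First find α: α = ln(V₂/V₁)/ln(z₂/z₁) = ln(5.2/4.1)/ln(64.9/20.0) = 0.23767/1.17712 = 0.2019
Extrapolate from 64.9 m to 79.5 m: V₃ = 5.2 × (79.5/64.9)^0.2019 = 5.2 × 1.0418 = 5.4175 m/s

5.4 m/s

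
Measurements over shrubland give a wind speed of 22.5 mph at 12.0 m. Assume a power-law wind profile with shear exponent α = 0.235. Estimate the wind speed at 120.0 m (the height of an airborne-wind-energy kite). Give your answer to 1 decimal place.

Power-law profile: V₂ = V₁ · (z₂/z₁)^α
V₂ = 22.5 × (120.0/12.0)^0.235 = 22.5 × (10.0000)^0.235
    = 22.5 × 1.7179 = 38.6529 mph

38.7 mph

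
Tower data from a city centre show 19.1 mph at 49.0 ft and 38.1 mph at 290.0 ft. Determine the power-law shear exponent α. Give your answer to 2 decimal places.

α ≈ 0.39

Power law: V₂/V₁ = (z₂/z₁)^α ⇒ α = ln(V₂/V₁) / ln(z₂/z₁)
α = ln(38.1/19.1) / ln(290.0/49.0) = ln(1.9948) / ln(5.9184)
  = 0.69053 / 1.77806 = 0.38836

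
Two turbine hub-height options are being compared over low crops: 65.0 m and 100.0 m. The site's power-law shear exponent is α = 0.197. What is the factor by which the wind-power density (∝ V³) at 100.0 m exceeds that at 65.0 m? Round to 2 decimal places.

Speed ratio: V_B/V_A = (z_B/z_A)^α = (100.0/65.0)^0.197 = (1.5385)^0.197 = 1.08857
Power-density ratio: P_B/P_A = (V_B/V_A)³ = (1.08857)³ = 1.28994

1.29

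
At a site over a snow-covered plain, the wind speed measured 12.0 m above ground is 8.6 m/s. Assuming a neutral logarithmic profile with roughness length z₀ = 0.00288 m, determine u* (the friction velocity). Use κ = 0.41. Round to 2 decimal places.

Log law: V(z) = (u*/κ) · ln(z/z₀) ⇒ u* = κ · V / ln(z/z₀)
u* = 0.41 × 8.6 / ln(12.0/0.00288) = 0.41 × 8.6 / 8.3349
   = 3.5260 / 8.3349 = 0.4230 m/s

u* ≈ 0.42 m/s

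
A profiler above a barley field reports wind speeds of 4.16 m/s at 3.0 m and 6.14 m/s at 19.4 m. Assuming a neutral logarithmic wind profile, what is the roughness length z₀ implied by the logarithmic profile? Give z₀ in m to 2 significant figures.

Log law: V(z) ∝ ln(z/z₀). With r = V₁/V₂ = 4.16/6.14 = 0.67752,
r · ln(z₂/z₀) = ln(z₁/z₀) ⇒ ln z₀ = (ln z₁ − r·ln z₂)/(1 − r)
ln z₀ = (1.09861 − 0.67752×2.96527) / 0.32248 = -2.8233
z₀ = exp(-2.8233) = 0.05941 m

z₀ ≈ 0.059 m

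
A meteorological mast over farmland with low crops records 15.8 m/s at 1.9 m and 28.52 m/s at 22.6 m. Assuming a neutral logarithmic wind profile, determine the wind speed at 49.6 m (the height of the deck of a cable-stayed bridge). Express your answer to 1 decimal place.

32.6 m/s

Log law: V ∝ ln(z/z₀). From the pair, with r = V₁/V₂ = 0.55400,
ln z₀ = (ln z₁ − r·ln z₂)/(1 − r) = (0.6419 − 0.55400×3.1179)/0.44600 = -2.4338 → z₀ = 0.08770 m
V₃ = V₁ · ln(z₃/z₀)/ln(z₁/z₀) = 15.8 × 6.3378/3.0757 = 32.5580 m/s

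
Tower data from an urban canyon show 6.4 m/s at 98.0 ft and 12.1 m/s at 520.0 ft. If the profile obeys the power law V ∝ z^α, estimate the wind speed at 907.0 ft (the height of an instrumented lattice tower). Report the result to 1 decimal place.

First find α: α = ln(V₂/V₁)/ln(z₂/z₁) = ln(12.1/6.4)/ln(520.0/98.0) = 0.63691/1.66886 = 0.3816
Extrapolate from 520.0 ft to 907.0 ft: V₃ = 12.1 × (907.0/520.0)^0.3816 = 12.1 × 1.2365 = 14.9621 m/s

15.0 m/s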